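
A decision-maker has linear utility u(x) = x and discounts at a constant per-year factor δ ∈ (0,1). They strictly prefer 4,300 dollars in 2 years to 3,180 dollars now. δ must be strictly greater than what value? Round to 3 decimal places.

δ > 0.860

Comparing present values: 3180 < δ^2·4300.
Hence δ^2 > 3180/4300 = 0.73953, and x ↦ x^(1/2) is increasing on (0,∞).
δ > (3180/4300)^(1/2) ≈ 0.860.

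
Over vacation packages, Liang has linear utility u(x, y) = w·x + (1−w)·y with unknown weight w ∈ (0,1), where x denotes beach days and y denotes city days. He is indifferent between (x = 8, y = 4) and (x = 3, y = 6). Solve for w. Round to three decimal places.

w = 0.286

Indifference: w·8 + (1−w)·4 = w·3 + (1−w)·6.
w·(8−3) = (1−w)·(6−4), i.e. w·5 = (1−w)·2.
The marginal rate of substitution is 2/5, so w = 2/(5+2) = 0.286.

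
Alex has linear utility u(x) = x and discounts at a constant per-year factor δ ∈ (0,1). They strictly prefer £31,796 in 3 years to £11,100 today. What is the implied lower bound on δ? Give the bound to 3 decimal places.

Comparing present values: 11100 < δ^3·31796.
So δ^3 > 11100/31796 = 0.34910; taking the cube root of both positive sides preserves the inequality.
δ > 0.34910^(1/3) = 0.704.

δ > 0.704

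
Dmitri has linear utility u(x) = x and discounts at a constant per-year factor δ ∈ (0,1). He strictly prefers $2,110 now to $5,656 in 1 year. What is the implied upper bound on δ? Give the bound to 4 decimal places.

δ < 0.3731

Comparing present values: 2110 > δ·5656.
So δ < 2110/5656 = 0.37306.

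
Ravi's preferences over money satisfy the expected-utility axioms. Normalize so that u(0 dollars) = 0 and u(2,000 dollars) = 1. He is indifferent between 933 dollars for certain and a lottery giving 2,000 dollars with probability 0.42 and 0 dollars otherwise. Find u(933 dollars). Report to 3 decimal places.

0.420

The indifference gives u(933 dollars) = 0.42·u(2,000 dollars) + 0.58·u(0 dollars) = 0.42·1 + 0.58·0 = 0.42.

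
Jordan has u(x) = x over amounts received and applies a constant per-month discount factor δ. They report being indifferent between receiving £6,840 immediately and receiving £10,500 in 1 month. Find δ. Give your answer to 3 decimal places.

δ ≈ 0.651

Equating discounted utilities: u(6840) = δ·u(10500) ⇒ δ = u(6840)/u(10500).
With u(x) = x: δ = 6840/10500 = 0.65143.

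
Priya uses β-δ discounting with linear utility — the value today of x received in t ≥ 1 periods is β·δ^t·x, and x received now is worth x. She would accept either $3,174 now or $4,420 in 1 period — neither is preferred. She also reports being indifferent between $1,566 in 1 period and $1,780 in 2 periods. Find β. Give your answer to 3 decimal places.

β ≈ 0.816

The second indifference involves only future payoffs, so β cancels: β·δ^1·1566 = β·δ^2·1780, giving δ = 1566/1780 = 0.87978.
The first indifference: 3174 = β·δ·4420, so β = 3174/(δ·4420) = 3174/(0.87978·4420) ≈ 0.816.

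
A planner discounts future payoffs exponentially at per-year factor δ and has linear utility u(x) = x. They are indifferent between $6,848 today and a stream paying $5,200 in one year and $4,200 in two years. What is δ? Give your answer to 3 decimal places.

δ ≈ 0.800

The stream is worth 5200δ + 4200δ² today, so 5200δ + 4200δ² = 6848.
Rearranged: 4200δ² + 5200δ − 6848 = 0.
By the quadratic formula (taking the positive root), δ = (−5200 + √142086400.00) / 8400 ≈ 0.800.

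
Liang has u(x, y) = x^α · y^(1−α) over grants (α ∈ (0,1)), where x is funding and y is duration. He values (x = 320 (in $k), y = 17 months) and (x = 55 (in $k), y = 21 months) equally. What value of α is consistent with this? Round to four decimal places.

α ≈ 0.1071

Indifference: 320^α · 17^(1−α) = 55^α · 21^(1−α).
(320/55)^α = (21/17)^(1−α); take logs: α·ln(320/55) = (1−α)·ln(21/17), i.e. α·1.7609878 = (1−α)·0.2113091.
Thus α·(1.9722969) = 0.2113091, so α = 0.2113091/1.9722969 ≈ 0.1071.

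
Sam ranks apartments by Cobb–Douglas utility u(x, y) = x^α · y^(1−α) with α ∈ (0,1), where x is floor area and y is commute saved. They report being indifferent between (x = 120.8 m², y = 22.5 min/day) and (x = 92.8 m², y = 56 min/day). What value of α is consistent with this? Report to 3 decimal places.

α ≈ 0.776

Indifference: 120.8^α · 22.5^(1−α) = 92.8^α · 56^(1−α).
(120.8/92.8)^α = (56/22.5)^(1−α); take logs: α·ln(120.8/92.8) = (1−α)·ln(56/22.5), i.e. α·0.263690 = (1−α)·0.911836.
With A = 0.263690 and B = 0.911836: α·A = (1−α)·B, so α = B/(A+B) = 0.911836/1.175526 ≈ 0.776.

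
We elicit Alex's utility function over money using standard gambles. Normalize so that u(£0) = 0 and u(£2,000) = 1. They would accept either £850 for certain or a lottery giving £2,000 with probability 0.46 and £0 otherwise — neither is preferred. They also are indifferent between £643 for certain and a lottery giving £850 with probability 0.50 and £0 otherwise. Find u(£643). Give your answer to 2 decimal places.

0.23

From the first indifference, u(£850) = 0.46·u(£2,000) + 0.54·u(£0) = 0.46·1 + 0.54·0 = 0.46.
Then u(£643) = 0.50·u(£850) + 0.50·u(£0) = 0.50·0.46 + 0.50·0.00 = 0.2300.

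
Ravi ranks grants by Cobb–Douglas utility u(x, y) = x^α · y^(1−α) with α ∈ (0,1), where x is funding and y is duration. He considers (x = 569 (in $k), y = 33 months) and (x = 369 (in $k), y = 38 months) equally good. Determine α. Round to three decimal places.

Indifference: 569^α · 33^(1−α) = 369^α · 38^(1−α).
Taking logs: α·ln 569 + (1−α)·ln 33 = α·ln 369 + (1−α)·ln 38, i.e. α·0.433084 = (1−α)·0.141079.
With A = 0.433084 and B = 0.141079: α·A = (1−α)·B, so α = B/(A+B) = 0.141079/0.574163 ≈ 0.246.

α ≈ 0.246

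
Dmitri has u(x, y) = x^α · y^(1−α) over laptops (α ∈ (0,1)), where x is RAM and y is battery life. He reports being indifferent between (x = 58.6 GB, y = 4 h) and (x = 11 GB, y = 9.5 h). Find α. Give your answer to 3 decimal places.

Set the two utilities equal: 58.6^α·4^(1−α) = 11^α·9.5^(1−α).
Rearrange to (58.6/11)^α = (9.5/4)^(1−α) and take logs: α·1.672839 = (1−α)·0.864997.
Thus α·(2.537836) = 0.864997, so α = 0.864997/2.537836 ≈ 0.341.

α ≈ 0.341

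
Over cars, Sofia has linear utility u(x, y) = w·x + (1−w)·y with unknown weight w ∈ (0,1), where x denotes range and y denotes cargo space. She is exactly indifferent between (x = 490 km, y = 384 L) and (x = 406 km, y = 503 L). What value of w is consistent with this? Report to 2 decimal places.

Equating utilities: w·490 + (1−w)·384 = w·406 + (1−w)·503.
w·(490−406) = (1−w)·(503−384), i.e. w·84 = (1−w)·119.
The marginal rate of substitution is 119/84, so w = 119/(84+119) = 0.59.

w = 0.59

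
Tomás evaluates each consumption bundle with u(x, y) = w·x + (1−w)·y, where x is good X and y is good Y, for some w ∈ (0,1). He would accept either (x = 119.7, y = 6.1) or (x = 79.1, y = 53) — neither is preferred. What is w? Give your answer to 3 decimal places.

Indifference: w·119.7 + (1−w)·6.1 = w·79.1 + (1−w)·53.
w·(119.7−79.1) = (1−w)·(53−6.1), i.e. w·40.6 = (1−w)·46.9.
So w/(1−w) = 46.9/40.6 = 1.1552, giving w = 46.9/(40.6+46.9) = 0.536.

w = 0.536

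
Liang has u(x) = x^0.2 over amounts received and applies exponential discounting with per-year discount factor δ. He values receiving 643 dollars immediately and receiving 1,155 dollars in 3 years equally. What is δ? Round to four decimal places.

Indifference means u(643) = δ^3 · u(1155), so δ^3 = u(643)/u(1155).
Since u(x) = x^0.2, δ^3 = (643/1155)^0.2 = 0.55671^0.2 = 0.88946.
Taking the cube root: δ = 0.88946^(1/3) ≈ 0.9617.

δ ≈ 0.9617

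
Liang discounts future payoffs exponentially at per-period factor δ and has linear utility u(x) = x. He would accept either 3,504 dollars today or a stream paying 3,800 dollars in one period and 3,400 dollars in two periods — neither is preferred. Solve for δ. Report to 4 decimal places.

δ ≈ 0.6000

Equating present values: 3504 = 3800δ + 3400δ².
Rearranged: 3400δ² + 3800δ − 3504 = 0.
The positive root is δ = [−3800 + √(3800² + 4·3400·3504)] / (2·3400) = (−3800 + 7880.000)/6800 ≈ 0.6000.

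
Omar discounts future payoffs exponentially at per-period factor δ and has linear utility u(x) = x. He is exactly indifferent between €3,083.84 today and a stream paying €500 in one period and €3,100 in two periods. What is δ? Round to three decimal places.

δ ≈ 0.920

Present value of the stream is 500·δ + 3100·δ². Indifference gives 500δ + 3100δ² = 3083.84.
That is, 3100δ² + 500δ − 3083.84 = 0, a quadratic in δ.
The positive root is δ = [−500 + √(500² + 4·3100·3083.84)] / (2·3100) = (−500 + 6204.000)/6200 ≈ 0.920.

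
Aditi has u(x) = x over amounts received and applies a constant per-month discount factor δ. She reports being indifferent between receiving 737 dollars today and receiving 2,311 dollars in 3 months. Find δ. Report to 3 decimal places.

Equating discounted utilities: u(737) = δ^3·u(2311) ⇒ δ^3 = u(737)/u(2311).
With u(x) = x: δ^3 = 737/2311 = 0.31891.
So δ = 0.31891^(1/3) ≈ 0.683.

δ ≈ 0.683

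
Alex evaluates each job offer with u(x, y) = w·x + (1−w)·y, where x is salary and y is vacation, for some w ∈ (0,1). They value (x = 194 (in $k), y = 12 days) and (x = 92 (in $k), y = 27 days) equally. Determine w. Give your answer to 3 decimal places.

w = 0.128

Indifference: w·194 + (1−w)·12 = w·92 + (1−w)·27.
w·(194−92) = (1−w)·(27−12), i.e. w·102 = (1−w)·15.
So w/(1−w) = 15/102 = 0.1471, giving w = 15/(102+15) = 0.128.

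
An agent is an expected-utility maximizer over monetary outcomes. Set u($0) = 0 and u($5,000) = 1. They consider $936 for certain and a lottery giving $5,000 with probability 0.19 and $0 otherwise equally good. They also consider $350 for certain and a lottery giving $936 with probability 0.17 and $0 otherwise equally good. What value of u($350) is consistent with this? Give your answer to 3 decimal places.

The first gamble pins u($936): it must equal 0.19·1 + 0.81·0 = 0.19.
Then u($350) = 0.17·u($936) + 0.83·u($0) = 0.17·0.19 + 0.83·0.00 = 0.0323.

0.032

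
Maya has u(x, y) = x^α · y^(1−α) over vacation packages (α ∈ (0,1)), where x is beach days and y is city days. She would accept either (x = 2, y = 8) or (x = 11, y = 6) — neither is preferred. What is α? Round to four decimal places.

The Cobb–Douglas utilities coincide, so 2^α·8^(1−α) = 11^α·6^(1−α).
Taking logs: α·ln 2 + (1−α)·ln 8 = α·ln 11 + (1−α)·ln 6, i.e. α·-1.7047481 = (1−α)·-0.2876821.
So α/(1−α) = (-0.2876821)/(-1.7047481) = 0.1687534, and α = 0.1687534/1.1687534 ≈ 0.1444.

α ≈ 0.1444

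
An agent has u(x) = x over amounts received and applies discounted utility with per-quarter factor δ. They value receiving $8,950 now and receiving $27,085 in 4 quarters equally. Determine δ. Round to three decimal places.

δ ≈ 0.758

The payoff in 4 quarters is discounted by δ^4, so u(8950) = δ^4·u(27085) and δ^4 = u(8950)/u(27085).
With u(x) = x: δ^4 = 8950/27085 = 0.33044.
So δ = 0.33044^(1/4) ≈ 0.758.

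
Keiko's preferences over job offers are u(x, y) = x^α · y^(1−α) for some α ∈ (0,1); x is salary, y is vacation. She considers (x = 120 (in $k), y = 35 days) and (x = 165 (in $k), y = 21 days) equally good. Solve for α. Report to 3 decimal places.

α ≈ 0.616

Set the two utilities equal: 120^α·35^(1−α) = 165^α·21^(1−α).
Rearrange to (120/165)^α = (21/35)^(1−α) and take logs: α·-0.318454 = (1−α)·-0.510826.
Thus α·(-0.829280) = -0.510826, so α = -0.510826/-0.829280 ≈ 0.616.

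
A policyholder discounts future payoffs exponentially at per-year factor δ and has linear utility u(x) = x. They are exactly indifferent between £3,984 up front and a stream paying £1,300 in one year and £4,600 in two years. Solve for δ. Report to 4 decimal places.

Equating present values: 3984 = 1300δ + 4600δ².
Rearranged: 4600δ² + 1300δ − 3984 = 0.
By the quadratic formula (taking the positive root), δ = (−1300 + √74995600.00) / 9200 ≈ 0.8000.

δ ≈ 0.8000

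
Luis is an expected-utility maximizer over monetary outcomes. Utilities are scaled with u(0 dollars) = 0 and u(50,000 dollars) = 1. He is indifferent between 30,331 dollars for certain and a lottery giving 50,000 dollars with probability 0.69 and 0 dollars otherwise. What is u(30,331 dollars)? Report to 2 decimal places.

0.69

The indifference gives u(30,331 dollars) = 0.69·u(50,000 dollars) + 0.31·u(0 dollars) = 0.69·1 + 0.31·0 = 0.69.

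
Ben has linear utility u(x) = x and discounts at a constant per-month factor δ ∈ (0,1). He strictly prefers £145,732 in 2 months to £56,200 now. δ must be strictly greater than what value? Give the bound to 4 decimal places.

δ > 0.6210

Comparing present values: 56200 < δ^2·145732.
Hence δ^2 > 56200/145732 = 0.38564, and x ↦ x^(1/2) is increasing on (0,∞).
δ > (56200/145732)^(1/2) ≈ 0.6210.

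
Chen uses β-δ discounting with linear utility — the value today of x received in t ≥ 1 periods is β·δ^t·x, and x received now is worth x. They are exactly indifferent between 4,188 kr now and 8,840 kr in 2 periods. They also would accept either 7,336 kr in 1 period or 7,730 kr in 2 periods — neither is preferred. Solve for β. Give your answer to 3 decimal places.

The second indifference involves only future payoffs, so β cancels: β·δ^1·7336 = β·δ^2·7730, giving δ = 7336/7730 = 0.94903.
Substituting δ into 4188 = β·δ^2·8840: β = 4188/(7961.812) ≈ 0.526.

β ≈ 0.526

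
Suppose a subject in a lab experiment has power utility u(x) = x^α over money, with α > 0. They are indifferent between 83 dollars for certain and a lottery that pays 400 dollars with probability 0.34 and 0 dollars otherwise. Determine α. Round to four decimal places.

The lottery's expected utility is 0.34·u(400) + 0.66·u(0) = 0.34·400^α (since u(0) = 0 for α > 0).
Indifference: 83^α = 0.34·400^α, so (83/400)^α = 0.34.
α = ln(0.34) / ln(83/400) = -1.0788097/-1.5726239 ≈ 0.6860.

α ≈ 0.6860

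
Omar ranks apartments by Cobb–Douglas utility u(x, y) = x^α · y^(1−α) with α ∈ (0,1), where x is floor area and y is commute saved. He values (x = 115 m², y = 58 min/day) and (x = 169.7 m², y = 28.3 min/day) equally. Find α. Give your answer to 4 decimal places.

The Cobb–Douglas utilities coincide, so 115^α·58^(1−α) = 169.7^α·28.3^(1−α).
Taking logs: α·ln 115 + (1−α)·ln 58 = α·ln 169.7 + (1−α)·ln 28.3, i.e. α·-0.3891000 = (1−α)·-0.7175812.
With A = -0.3891000 and B = -0.7175812: α·A = (1−α)·B, so α = B/(A+B) = -0.7175812/-1.1066812 ≈ 0.6484.

α ≈ 0.6484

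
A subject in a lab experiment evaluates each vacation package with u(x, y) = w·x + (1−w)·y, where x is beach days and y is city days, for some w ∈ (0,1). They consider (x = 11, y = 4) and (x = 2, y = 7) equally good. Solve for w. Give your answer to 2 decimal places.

Indifference: w·11 + (1−w)·4 = w·2 + (1−w)·7.
Collecting terms: w·9 = (1−w)·3.
Hence w = 3/(9+3) = 3/12 = 0.25.

w = 0.25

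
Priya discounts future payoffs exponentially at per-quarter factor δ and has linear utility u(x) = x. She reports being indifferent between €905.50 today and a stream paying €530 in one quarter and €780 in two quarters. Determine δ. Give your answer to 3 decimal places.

δ ≈ 0.790

Equating present values: 905.50 = 530δ + 780δ².
Rearranged: 780δ² + 530δ − 905.50 = 0.
The positive root is δ = [−530 + √(530² + 4·780·905.50)] / (2·780) = (−530 + 1762.402)/1560 ≈ 0.790.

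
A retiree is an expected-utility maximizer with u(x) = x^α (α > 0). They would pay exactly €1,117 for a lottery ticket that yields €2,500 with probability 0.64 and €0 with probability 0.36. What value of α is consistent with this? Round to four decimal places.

α ≈ 0.5540

The lottery's expected utility is 0.64·u(2500) + 0.36·u(0) = 0.64·2500^α (since u(0) = 0 for α > 0).
Indifference: 1117^α = 0.64·2500^α, so (1117/2500)^α = 0.64.
Taking logs: α·ln(1117/2500) = ln(0.64), so α = -0.4462871 / -0.8056442 ≈ 0.5540.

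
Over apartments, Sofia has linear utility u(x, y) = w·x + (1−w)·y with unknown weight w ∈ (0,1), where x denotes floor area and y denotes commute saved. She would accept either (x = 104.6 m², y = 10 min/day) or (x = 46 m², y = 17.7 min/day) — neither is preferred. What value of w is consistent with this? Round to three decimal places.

Indifference: w·104.6 + (1−w)·10 = w·46 + (1−w)·17.7.
Rearranging, 58.6·w − 7.7·(1−w) = 0.
Hence w = 7.7/(58.6+7.7) = 7.7/66.3 = 0.116.

w = 0.116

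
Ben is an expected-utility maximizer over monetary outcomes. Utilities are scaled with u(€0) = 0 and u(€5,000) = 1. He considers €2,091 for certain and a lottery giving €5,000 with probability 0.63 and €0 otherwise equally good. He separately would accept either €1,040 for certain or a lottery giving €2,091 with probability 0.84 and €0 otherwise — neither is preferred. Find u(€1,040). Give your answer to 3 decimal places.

From the first indifference, u(€2,091) = 0.63·u(€5,000) + 0.37·u(€0) = 0.63·1 + 0.37·0 = 0.63.
The second indifference gives u(€1,040) = 0.84·u(€2,091) + 0.16·u(€0) = 0.84·0.63 + 0.16·0.00 = 0.5292.

0.529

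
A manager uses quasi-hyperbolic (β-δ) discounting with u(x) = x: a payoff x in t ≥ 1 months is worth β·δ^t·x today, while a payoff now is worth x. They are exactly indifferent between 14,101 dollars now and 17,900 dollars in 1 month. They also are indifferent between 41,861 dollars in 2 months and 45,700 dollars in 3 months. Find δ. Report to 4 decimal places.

δ ≈ 0.9160

The second indifference involves only future payoffs, so β cancels: β·δ^2·41861 = β·δ^3·45700, giving δ = 41861/45700 = 0.91600.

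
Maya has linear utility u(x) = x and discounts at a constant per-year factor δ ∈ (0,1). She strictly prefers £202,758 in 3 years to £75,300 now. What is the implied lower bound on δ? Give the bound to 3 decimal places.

Under u(x) = x this choice says 75300 < δ^3·202758.
Dividing by 202758: δ^3 > 0.37138. Both sides are positive, so the cube root keeps the direction.
δ > (75300/202758)^(1/3) ≈ 0.719.

δ > 0.719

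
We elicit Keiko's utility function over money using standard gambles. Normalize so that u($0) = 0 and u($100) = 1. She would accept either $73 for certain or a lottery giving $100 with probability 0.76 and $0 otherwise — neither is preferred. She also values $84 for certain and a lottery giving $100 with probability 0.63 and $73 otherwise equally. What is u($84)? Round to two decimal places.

From the first indifference, u($73) = 0.76·u($100) + 0.24·u($0) = 0.76·1 + 0.24·0 = 0.76.
Then u($84) = 0.63·u($100) + 0.37·u($73) = 0.63·1.00 + 0.37·0.76 = 0.9112.

0.91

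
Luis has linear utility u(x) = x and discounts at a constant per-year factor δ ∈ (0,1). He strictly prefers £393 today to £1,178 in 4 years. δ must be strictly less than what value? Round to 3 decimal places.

Comparing present values: 393 > δ^4·1178.
So δ^4 < 393/1178 = 0.33362; taking the 4th root of both positive sides preserves the inequality.
δ < 0.33362^(1/4) = 0.760.

δ < 0.760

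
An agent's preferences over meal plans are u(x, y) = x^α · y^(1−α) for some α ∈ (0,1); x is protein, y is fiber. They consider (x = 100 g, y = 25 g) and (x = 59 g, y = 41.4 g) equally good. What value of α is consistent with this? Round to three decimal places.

α ≈ 0.489

The Cobb–Douglas utilities coincide, so 100^α·25^(1−α) = 59^α·41.4^(1−α).
(100/59)^α = (41.4/25)^(1−α); take logs: α·ln(100/59) = (1−α)·ln(41.4/25), i.e. α·0.527633 = (1−α)·0.504405.
So α/(1−α) = (0.504405)/(0.527633) = 0.955977, and α = 0.955977/1.955977 ≈ 0.489.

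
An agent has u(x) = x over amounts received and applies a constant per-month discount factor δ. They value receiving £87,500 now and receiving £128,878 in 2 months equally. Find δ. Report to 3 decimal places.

δ ≈ 0.824

Indifference means u(87500) = δ^2 · u(128878), so δ^2 = u(87500)/u(128878).
With u(x) = x: δ^2 = 87500/128878 = 0.67894.
Hence δ = (0.67894)^(1/2) = 0.82398.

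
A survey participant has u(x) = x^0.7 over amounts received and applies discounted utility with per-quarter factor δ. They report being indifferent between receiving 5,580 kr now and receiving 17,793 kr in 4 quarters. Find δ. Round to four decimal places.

δ ≈ 0.8163

Equating discounted utilities: u(5580) = δ^4·u(17793) ⇒ δ^4 = u(5580)/u(17793).
With u(x) = x^0.7: δ^4 = 5580^0.7/17793^0.7 = (5580/17793)^0.7 = 0.44409.
So δ = 0.44409^(1/4) ≈ 0.8163.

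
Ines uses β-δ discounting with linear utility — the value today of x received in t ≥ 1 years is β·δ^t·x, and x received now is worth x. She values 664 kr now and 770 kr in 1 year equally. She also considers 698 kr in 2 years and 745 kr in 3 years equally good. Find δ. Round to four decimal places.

δ ≈ 0.9369

Both payoffs in the second observation are in the future, so β drops out: δ^2·698 = δ^3·745 ⇒ δ = 698/745 = 0.93691.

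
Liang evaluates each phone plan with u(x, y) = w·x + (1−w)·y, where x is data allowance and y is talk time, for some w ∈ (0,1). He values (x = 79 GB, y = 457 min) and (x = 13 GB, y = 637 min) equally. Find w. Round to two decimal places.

w = 0.73

Indifference: w·79 + (1−w)·457 = w·13 + (1−w)·637.
Rearranging, 66·w − 180·(1−w) = 0.
The marginal rate of substitution is 180/66, so w = 180/(66+180) = 0.73.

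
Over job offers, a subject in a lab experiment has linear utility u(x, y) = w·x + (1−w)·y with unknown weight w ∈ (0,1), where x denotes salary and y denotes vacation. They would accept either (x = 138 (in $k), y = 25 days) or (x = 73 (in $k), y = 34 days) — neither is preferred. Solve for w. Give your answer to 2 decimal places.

u(138,25) = u(73,34) means w·138 + (1−w)·25 = w·73 + (1−w)·34.
w·(138−73) = (1−w)·(34−25), i.e. w·65 = (1−w)·9.
So w/(1−w) = 9/65 = 0.1385, giving w = 9/(65+9) = 0.12.

w = 0.12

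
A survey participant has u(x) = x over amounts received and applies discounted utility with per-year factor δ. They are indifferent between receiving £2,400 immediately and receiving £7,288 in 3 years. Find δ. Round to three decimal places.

Indifference means u(2400) = δ^3 · u(7288), so δ^3 = u(2400)/u(7288).
With u(x) = x: δ^3 = 2400/7288 = 0.32931.
Taking the cube root: δ = 0.32931^(1/3) ≈ 0.691.

δ ≈ 0.691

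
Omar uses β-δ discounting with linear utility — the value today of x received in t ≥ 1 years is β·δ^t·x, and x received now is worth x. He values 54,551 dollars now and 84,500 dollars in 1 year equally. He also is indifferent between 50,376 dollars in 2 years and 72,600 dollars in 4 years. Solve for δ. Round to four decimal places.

From the later pair, β·δ^2·50376 = β·δ^4·72600; dividing through, δ^2 = 50376/72600 = 0.69388, so δ = 0.83300.

δ ≈ 0.8330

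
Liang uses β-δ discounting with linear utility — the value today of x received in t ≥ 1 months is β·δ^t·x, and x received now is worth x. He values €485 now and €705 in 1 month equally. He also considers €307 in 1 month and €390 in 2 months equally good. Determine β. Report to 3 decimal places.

From the later pair, β·δ^1·307 = β·δ^2·390; dividing through, δ = 307/390 = 0.78718.
Substituting δ into 485 = β·δ·705: β = 485/(554.962) ≈ 0.874.

β ≈ 0.874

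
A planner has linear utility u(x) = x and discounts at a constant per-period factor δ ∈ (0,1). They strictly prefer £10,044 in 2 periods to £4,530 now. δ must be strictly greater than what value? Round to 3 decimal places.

δ > 0.672

Under u(x) = x this choice says 4530 < δ^2·10044.
Dividing by 10044: δ^2 > 0.45102. Both sides are positive, so the square root keeps the direction.
δ > 0.45102^(1/2) = 0.672.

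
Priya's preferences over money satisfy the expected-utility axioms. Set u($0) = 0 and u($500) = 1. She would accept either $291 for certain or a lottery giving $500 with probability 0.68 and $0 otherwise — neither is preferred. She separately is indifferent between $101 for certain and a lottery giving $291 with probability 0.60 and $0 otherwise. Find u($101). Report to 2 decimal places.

0.41

First, u($291) = 0.68·u($500) + 0.32·u($0) = 0.68.
Chaining: u($101) = 0.60·0.68 + 0.40·0.00 = 0.4080.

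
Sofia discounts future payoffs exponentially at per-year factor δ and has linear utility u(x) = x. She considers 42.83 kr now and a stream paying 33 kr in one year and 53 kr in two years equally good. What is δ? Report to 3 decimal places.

δ ≈ 0.640

Present value of the stream is 33·δ + 53·δ². Indifference gives 33δ + 53δ² = 42.83.
Rearranged: 53δ² + 33δ − 42.83 = 0.
The positive root is δ = [−33 + √(33² + 4·53·42.83)] / (2·53) = (−33 + 100.841)/106 ≈ 0.640.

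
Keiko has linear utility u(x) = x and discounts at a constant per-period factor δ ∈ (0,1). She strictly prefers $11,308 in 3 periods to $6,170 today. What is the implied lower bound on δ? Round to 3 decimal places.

Under u(x) = x this choice says 6170 < δ^3·11308.
So δ^3 > 6170/11308 = 0.54563; taking the cube root of both positive sides preserves the inequality.
δ > 0.54563^(1/3) = 0.817.

δ > 0.817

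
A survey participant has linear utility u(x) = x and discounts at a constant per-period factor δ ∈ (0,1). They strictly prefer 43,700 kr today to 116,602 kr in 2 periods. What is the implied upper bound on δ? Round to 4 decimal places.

δ < 0.6122

The preference means 43700 > δ^2·116602.
So δ^2 < 43700/116602 = 0.37478; taking the square root of both positive sides preserves the inequality.
δ < 0.37478^(1/2) = 0.6122.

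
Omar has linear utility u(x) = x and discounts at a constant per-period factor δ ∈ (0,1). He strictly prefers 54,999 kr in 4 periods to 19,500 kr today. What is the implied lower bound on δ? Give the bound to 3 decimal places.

δ > 0.772

Comparing present values: 19500 < δ^4·54999.
Hence δ^4 > 19500/54999 = 0.35455, and x ↦ x^(1/4) is increasing on (0,∞).
δ > (19500/54999)^(1/4) ≈ 0.772.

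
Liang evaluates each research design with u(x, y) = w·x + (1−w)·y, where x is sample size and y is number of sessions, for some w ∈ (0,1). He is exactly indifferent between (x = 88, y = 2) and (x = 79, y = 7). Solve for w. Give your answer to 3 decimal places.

Indifference: w·88 + (1−w)·2 = w·79 + (1−w)·7.
w·(88−79) = (1−w)·(7−2), i.e. w·9 = (1−w)·5.
Hence w = 5/(9+5) = 5/14 = 0.357.

w = 0.357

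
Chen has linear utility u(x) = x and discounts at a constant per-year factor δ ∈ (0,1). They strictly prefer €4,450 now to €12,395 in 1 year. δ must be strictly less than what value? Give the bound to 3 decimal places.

δ < 0.359

The preference means 4450 > δ·12395.
Dividing through by 12395 gives δ < 0.35902.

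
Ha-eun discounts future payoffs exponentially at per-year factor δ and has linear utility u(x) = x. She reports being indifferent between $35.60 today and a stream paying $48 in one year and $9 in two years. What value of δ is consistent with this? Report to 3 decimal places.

δ ≈ 0.660

Present value of the stream is 48·δ + 9·δ². Indifference gives 48δ + 9δ² = 35.60.
So 9δ² + 48δ − 35.60 = 0.
By the quadratic formula (taking the positive root), δ = (−48 + √3585.60) / 18 ≈ 0.660.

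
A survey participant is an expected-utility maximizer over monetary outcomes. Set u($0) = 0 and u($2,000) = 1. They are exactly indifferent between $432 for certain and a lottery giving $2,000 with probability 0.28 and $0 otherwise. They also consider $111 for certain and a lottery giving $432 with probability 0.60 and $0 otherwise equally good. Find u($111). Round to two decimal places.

0.17

First, u($432) = 0.28·u($2,000) + 0.72·u($0) = 0.28.
The second indifference gives u($111) = 0.60·u($432) + 0.40·u($0) = 0.60·0.28 + 0.40·0.00 = 0.1680.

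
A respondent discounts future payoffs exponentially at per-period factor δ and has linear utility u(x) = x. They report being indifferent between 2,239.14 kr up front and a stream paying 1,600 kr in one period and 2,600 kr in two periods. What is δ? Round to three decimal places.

δ ≈ 0.670

Present value of the stream is 1600·δ + 2600·δ². Indifference gives 1600δ + 2600δ² = 2239.14.
So 2600δ² + 1600δ − 2239.14 = 0.
By the quadratic formula (taking the positive root), δ = (−1600 + √25847056.00) / 5200 ≈ 0.670.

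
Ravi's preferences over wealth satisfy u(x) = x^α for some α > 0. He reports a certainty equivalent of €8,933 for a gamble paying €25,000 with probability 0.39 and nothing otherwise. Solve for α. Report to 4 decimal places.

α ≈ 0.9150

The lottery's expected utility is 0.39·u(25000) + 0.61·u(0) = 0.39·25000^α (since u(0) = 0 for α > 0).
Setting u(8933) equal to that: 8933^α = 0.39·25000^α ⇒ (8933/25000)^α = 0.39.
α = ln(0.39) / ln(8933/25000) = -0.9416085/-1.0291235 ≈ 0.9150.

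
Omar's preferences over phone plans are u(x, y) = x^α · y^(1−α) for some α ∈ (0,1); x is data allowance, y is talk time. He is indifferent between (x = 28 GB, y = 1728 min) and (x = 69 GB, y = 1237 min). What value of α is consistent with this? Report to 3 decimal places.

α ≈ 0.270

Set the two utilities equal: 28^α·1728^(1−α) = 69^α·1237^(1−α).
Rearrange to (28/69)^α = (1237/1728)^(1−α) and take logs: α·-0.901902 = (1−α)·-0.334276.
Thus α·(-1.236178) = -0.334276, so α = -0.334276/-1.236178 ≈ 0.270.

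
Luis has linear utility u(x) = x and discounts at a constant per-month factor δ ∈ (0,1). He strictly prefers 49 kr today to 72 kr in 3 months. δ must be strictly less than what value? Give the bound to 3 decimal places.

Comparing present values: 49 > δ^3·72.
So δ^3 < 49/72 = 0.68056; taking the cube root of both positive sides preserves the inequality.
δ < 0.68056^(1/3) = 0.880.

δ < 0.880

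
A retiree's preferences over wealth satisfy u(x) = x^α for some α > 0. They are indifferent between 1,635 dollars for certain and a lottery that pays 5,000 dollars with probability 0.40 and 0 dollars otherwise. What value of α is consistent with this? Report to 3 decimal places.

α ≈ 0.820

EU(lottery) = 0.40·5000^α + 0.60·0 = 0.40·5000^α.
Equating: 1635^α = 0.40·5000^α, i.e. 0.3270^α = 0.40.
Taking logs: α·ln(1635/5000) = ln(0.40), so α = -0.916291 / -1.117795 ≈ 0.820.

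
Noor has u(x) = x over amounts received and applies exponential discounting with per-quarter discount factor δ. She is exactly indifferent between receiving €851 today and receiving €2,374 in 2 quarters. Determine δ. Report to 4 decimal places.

δ ≈ 0.5987

The payoff in 2 quarters is discounted by δ^2, so u(851) = δ^2·u(2374) and δ^2 = u(851)/u(2374).
With u(x) = x: δ^2 = 851/2374 = 0.35847.
So δ = 0.35847^(1/2) ≈ 0.5987.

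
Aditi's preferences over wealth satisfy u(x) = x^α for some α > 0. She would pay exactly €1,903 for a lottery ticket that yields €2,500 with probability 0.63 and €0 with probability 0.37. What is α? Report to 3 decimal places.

Since u(0) = 0, the lottery's EU is 0.63·2500^α.
Indifference: 1903^α = 0.63·2500^α, so (1903/2500)^α = 0.63.
Taking logs: α·ln(1903/2500) = ln(0.63), so α = -0.462035 / -0.272859 ≈ 1.693.

α ≈ 1.693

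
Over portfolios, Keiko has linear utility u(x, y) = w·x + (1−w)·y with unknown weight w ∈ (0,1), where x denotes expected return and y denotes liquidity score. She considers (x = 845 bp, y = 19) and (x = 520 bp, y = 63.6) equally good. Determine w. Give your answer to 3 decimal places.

w = 0.121

Indifference: w·845 + (1−w)·19 = w·520 + (1−w)·63.6.
Collecting terms: w·325 = (1−w)·44.6.
Hence w = 44.6/(325+44.6) = 44.6/369.6 = 0.121.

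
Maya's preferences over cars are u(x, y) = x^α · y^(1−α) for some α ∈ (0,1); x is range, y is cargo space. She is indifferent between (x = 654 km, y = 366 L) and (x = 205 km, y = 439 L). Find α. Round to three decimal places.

α ≈ 0.136

Indifference: 654^α · 366^(1−α) = 205^α · 439^(1−α).
Taking logs: α·ln 654 + (1−α)·ln 366 = α·ln 205 + (1−α)·ln 439, i.e. α·1.160097 = (1−α)·0.181866.
Thus α·(1.341963) = 0.181866, so α = 0.181866/1.341963 ≈ 0.136.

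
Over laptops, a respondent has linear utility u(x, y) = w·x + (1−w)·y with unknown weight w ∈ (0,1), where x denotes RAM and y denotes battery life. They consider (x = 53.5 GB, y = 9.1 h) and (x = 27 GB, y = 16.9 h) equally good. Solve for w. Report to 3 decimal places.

w = 0.227

u(53.5,9.1) = u(27,16.9) means w·53.5 + (1−w)·9.1 = w·27 + (1−w)·16.9.
Rearranging, 26.5·w − 7.8·(1−w) = 0.
The marginal rate of substitution is 7.8/26.5, so w = 7.8/(26.5+7.8) = 0.227.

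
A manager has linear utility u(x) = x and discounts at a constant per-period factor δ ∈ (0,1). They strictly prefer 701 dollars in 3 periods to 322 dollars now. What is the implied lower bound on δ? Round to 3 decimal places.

δ > 0.772

The preference means 322 < δ^3·701.
So δ^3 > 322/701 = 0.45934; taking the cube root of both positive sides preserves the inequality.
δ > 0.45934^(1/3) = 0.772.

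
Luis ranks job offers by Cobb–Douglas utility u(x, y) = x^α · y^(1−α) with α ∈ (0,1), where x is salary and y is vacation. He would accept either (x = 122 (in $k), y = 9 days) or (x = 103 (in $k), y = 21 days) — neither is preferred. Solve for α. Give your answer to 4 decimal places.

α ≈ 0.8335

The Cobb–Douglas utilities coincide, so 122^α·9^(1−α) = 103^α·21^(1−α).
Taking logs: α·ln 122 + (1−α)·ln 9 = α·ln 103 + (1−α)·ln 21, i.e. α·0.1692921 = (1−α)·0.8472979.
Thus α·(1.0165900) = 0.8472979, so α = 0.8472979/1.0165900 ≈ 0.8335.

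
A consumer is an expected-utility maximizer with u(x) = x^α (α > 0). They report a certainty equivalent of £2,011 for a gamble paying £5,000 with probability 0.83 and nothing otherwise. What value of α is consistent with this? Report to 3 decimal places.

Since u(0) = 0, the lottery's EU is 0.83·5000^α.
Equating: 2011^α = 0.83·5000^α, i.e. 0.4022^α = 0.83.
Take logs: α = ln 0.83 / ln(2011/5000) ≈ 0.20458.

α ≈ 0.205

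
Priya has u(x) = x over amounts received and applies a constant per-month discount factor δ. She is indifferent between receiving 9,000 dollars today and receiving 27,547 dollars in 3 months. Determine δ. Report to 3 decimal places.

δ ≈ 0.689

Equating discounted utilities: u(9000) = δ^3·u(27547) ⇒ δ^3 = u(9000)/u(27547).
With u(x) = x: δ^3 = 9000/27547 = 0.32671.
Hence δ = (0.32671)^(1/3) = 0.68874.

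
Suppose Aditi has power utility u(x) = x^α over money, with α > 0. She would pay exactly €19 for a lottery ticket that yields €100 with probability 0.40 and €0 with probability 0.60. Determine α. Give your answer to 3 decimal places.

α ≈ 0.552

Since u(0) = 0, the lottery's EU is 0.40·100^α.
Equating: 19^α = 0.40·100^α, i.e. 0.1900^α = 0.40.
Taking logs: α·ln(19/100) = ln(0.40), so α = -0.916291 / -1.660731 ≈ 0.552.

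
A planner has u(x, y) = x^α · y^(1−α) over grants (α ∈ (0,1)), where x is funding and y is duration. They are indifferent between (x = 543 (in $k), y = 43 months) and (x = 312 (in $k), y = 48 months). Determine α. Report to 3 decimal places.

The Cobb–Douglas utilities coincide, so 543^α·43^(1−α) = 312^α·48^(1−α).
Rearrange to (543/312)^α = (48/43)^(1−α) and take logs: α·0.554106 = (1−α)·0.110001.
With A = 0.554106 and B = 0.110001: α·A = (1−α)·B, so α = B/(A+B) = 0.110001/0.664107 ≈ 0.166.

α ≈ 0.166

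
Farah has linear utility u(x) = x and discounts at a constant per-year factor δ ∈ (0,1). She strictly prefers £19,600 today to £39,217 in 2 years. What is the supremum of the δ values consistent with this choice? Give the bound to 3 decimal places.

The preference means 19600 > δ^2·39217.
Dividing by 39217: δ^2 < 0.49978. Both sides are positive, so the square root keeps the direction.
δ < (19600/39217)^(1/2) ≈ 0.707.

δ < 0.707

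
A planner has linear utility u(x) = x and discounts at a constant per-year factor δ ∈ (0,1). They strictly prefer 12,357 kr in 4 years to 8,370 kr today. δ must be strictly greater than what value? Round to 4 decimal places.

Under u(x) = x this choice says 8370 < δ^4·12357.
Dividing by 12357: δ^4 > 0.67735. Both sides are positive, so the 4th root keeps the direction.
δ > 0.67735^(1/4) = 0.9072.

δ > 0.9072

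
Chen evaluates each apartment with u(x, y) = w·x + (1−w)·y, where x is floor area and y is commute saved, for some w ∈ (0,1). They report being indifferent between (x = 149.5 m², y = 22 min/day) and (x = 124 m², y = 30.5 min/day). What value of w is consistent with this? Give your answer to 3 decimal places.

Equating utilities: w·149.5 + (1−w)·22 = w·124 + (1−w)·30.5.
Rearranging, 25.5·w − 8.5·(1−w) = 0.
So w/(1−w) = 8.5/25.5 = 0.3333, giving w = 8.5/(25.5+8.5) = 0.250.

w = 0.250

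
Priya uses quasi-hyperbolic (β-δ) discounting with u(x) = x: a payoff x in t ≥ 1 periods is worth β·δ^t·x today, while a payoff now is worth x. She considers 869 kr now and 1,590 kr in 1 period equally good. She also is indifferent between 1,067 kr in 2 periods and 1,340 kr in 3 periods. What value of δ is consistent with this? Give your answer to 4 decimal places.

δ ≈ 0.7963

From the later pair, β·δ^2·1067 = β·δ^3·1340; dividing through, δ = 1067/1340 = 0.79627.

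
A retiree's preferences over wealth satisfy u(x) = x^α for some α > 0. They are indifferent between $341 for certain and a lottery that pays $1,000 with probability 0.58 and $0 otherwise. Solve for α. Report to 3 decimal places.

The lottery's expected utility is 0.58·u(1000) + 0.42·u(0) = 0.58·1000^α (since u(0) = 0 for α > 0).
Setting u(341) equal to that: 341^α = 0.58·1000^α ⇒ (341/1000)^α = 0.58.
α = ln(0.58) / ln(341/1000) = -0.544727/-1.075873 ≈ 0.506.

α ≈ 0.506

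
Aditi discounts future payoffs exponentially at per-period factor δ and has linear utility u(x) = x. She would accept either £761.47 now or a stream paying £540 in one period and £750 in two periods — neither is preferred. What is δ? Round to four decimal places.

δ ≈ 0.7100

The stream is worth 540δ + 750δ² today, so 540δ + 750δ² = 761.47.
That is, 750δ² + 540δ − 761.47 = 0, a quadratic in δ.
By the quadratic formula (taking the positive root), δ = (−540 + √2576010.00) / 1500 ≈ 0.7100.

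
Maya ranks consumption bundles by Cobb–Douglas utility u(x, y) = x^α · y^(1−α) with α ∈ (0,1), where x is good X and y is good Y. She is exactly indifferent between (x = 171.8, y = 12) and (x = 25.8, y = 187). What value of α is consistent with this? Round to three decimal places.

Set the two utilities equal: 171.8^α·12^(1−α) = 25.8^α·187^(1−α).
(171.8/25.8)^α = (187/12)^(1−α); take logs: α·ln(171.8/25.8) = (1−α)·ln(187/12), i.e. α·1.895957 = (1−α)·2.746202.
With A = 1.895957 and B = 2.746202: α·A = (1−α)·B, so α = B/(A+B) = 2.746202/4.642159 ≈ 0.592.

α ≈ 0.592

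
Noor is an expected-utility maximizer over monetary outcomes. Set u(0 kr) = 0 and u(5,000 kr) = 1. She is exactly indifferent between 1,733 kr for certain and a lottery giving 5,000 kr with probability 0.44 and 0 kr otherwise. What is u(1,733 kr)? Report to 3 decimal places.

0.440

By the standard-gamble method, u(1,733 kr) is just the indifference probability on the best outcome: 0.44.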